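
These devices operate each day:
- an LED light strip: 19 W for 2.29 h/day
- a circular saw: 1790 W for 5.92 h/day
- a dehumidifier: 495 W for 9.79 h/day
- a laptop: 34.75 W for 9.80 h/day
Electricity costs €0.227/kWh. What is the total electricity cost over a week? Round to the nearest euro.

€25

LED light strip: 19 W × 2.29 h × 7 d = 305 Wh = 0.3046 kWh
circular saw: 1790 W × 5.92 h × 7 d = 74,178 Wh = 74.18 kWh
dehumidifier: 495 W × 9.79 h × 7 d = 33,922 Wh = 33.92 kWh
laptop: 34.75 W × 9.80 h × 7 d = 2,384 Wh = 2.384 kWh
Total energy = 0.3046 + 74.18 + 33.92 + 2.384 = 110.8 kWh
Cost = 110.8 kWh × €0.227 = €25.15 ≈ €25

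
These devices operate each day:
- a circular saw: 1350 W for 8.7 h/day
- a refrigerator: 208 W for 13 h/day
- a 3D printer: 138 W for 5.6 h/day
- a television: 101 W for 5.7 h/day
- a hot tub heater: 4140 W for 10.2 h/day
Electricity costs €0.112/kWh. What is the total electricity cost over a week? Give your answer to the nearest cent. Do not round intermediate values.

€45.49

circular saw: 1350 W × 8.7 h × 7 d = 82,215 Wh = 82.21 kWh
refrigerator: 208 W × 13 h × 7 d = 18,928 Wh = 18.93 kWh
3D printer: 138 W × 5.6 h × 7 d = 5,410 Wh = 5.41 kWh
television: 101 W × 5.7 h × 7 d = 4,030 Wh = 4.03 kWh
hot tub heater: 4140 W × 10.2 h × 7 d = 295,596 Wh = 295.6 kWh
Total energy = 82.21 + 18.93 + 5.41 + 4.03 + 295.6 = 406.2 kWh
Cost = 406.2 kWh × €0.112 = €45.49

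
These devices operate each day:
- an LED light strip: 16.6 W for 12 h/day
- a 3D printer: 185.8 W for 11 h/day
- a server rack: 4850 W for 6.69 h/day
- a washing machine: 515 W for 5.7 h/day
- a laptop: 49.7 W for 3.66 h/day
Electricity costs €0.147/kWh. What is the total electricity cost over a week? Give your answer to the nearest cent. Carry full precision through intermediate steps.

LED light strip: 16.6 W × 12 h × 7 d = 1,394 Wh = 1.394 kWh
3D printer: 185.8 W × 11 h × 7 d = 14,307 Wh = 14.31 kWh
server rack: 4850 W × 6.69 h × 7 d = 227,126 Wh = 227.1 kWh
washing machine: 515 W × 5.7 h × 7 d = 20,548 Wh = 20.55 kWh
laptop: 49.7 W × 3.66 h × 7 d = 1,273 Wh = 1.273 kWh
Total energy = 1.394 + 14.31 + 227.1 + 20.55 + 1.273 = 264.6 kWh
Cost = 264.6 kWh × €0.147 = €38.90

€38.90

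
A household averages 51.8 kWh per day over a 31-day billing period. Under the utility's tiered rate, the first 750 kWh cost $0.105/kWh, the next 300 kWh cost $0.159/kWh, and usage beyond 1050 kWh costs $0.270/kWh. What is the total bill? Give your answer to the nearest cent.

Usage = 51.8 kWh/day × 31 days = 1605.8 kWh
First 750 kWh × $0.105 = $78.75
Next 300 kWh × $0.159 = $47.70
Remaining 555.8 kWh × $0.270 = $150.07
Total = $276.52

$276.52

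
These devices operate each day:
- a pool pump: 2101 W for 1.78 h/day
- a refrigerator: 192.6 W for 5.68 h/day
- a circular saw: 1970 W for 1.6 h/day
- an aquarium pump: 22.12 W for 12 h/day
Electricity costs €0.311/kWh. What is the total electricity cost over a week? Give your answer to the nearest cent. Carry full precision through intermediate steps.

€17.96

pool pump: 2101 W × 1.78 h × 7 d = 26,178 Wh = 26.18 kWh
refrigerator: 192.6 W × 5.68 h × 7 d = 7,658 Wh = 7.658 kWh
circular saw: 1970 W × 1.6 h × 7 d = 22,064 Wh = 22.06 kWh
aquarium pump: 22.12 W × 12 h × 7 d = 1,858 Wh = 1.858 kWh
Total energy = 26.18 + 7.658 + 22.06 + 1.858 = 57.76 kWh
Cost = 57.76 kWh × €0.311 = €17.96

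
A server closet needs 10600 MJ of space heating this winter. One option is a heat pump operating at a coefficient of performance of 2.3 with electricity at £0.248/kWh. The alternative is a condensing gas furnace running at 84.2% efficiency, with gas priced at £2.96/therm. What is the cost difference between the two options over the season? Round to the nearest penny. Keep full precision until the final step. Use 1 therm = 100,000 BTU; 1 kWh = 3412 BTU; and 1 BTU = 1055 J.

£35.69

Heat load = 10600 MJ = 10,600,000,000 J / 1055 = 10,047,393 BTU
Gas: input = 10,047,393 / 0.842 = 11,932,771 BTU = 119.3 therm → 119.3 × £2.96 = £353.21
Heat pump: 10,047,393 BTU / 3412 = 2,945 kWh heat; / 2.3 = 1,280 kWh in → × £0.248 = £317.52
Difference = |£353.21 − £317.52| = £35.69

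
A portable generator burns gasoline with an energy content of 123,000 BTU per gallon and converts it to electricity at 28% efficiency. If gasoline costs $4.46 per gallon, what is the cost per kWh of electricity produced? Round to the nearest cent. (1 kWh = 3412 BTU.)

Electrical output per gallon = 123,000 BTU × 0.28 / 3412 BTU/kWh = 10.09 kWh
Cost per kWh = $4.46 / 10.09 kWh = $0.442

$0.44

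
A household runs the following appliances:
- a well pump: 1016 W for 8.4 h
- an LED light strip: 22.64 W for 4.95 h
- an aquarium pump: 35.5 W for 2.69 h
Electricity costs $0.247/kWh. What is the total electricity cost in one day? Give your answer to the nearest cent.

$2.16

well pump: 1016 W × 8.4 h = 8,534 Wh = 8.534 kWh
LED light strip: 22.64 W × 4.95 h = 112 Wh = 0.1121 kWh
aquarium pump: 35.5 W × 2.69 h = 95 Wh = 0.0955 kWh
Total energy = 8.534 + 0.1121 + 0.0955 = 8.742 kWh
Cost = 8.742 kWh × $0.247 = $2.16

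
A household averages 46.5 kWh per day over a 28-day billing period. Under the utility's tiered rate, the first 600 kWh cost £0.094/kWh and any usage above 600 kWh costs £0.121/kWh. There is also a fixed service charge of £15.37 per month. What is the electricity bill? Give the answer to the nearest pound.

£157

Usage = 46.5 kWh/day × 28 days = 1302 kWh
First 600 kWh × £0.094 = £56.40
Remaining 702 kWh × £0.121 = £84.94
Energy charge = £141.34; + service £15.37 = £156.71 ≈ £157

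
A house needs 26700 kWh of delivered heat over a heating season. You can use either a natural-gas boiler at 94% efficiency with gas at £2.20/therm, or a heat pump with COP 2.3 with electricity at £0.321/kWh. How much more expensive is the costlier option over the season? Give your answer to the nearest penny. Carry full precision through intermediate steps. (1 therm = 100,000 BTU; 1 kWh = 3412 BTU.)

£1594.25

Heat load = 26700 kWh × 3412 = 91,100,400 BTU
Gas: input = 91,100,400 / 0.94 = 96,915,319 BTU = 969.2 therm → 969.2 × £2.20 = £2,132.14
Heat pump: 91,100,400 BTU / 3412 = 26,700 kWh heat; / 2.3 = 11,610 kWh in → × £0.321 = £3,726.39
Difference = |£2,132.14 − £3,726.39| = £1,594.25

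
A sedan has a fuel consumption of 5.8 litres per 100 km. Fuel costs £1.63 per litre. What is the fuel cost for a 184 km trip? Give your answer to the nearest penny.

£17.40

Fuel = 5.8 L/100 km × 184 km / 100 = 10.67 L
Cost = 10.67 L × £1.63/L = £17.40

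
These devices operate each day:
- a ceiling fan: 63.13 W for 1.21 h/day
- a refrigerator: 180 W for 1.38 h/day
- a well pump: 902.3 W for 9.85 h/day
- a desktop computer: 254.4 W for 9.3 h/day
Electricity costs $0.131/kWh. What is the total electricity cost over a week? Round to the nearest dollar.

$11

ceiling fan: 63.13 W × 1.21 h × 7 d = 535 Wh = 0.5347 kWh
refrigerator: 180 W × 1.38 h × 7 d = 1,739 Wh = 1.739 kWh
well pump: 902.3 W × 9.85 h × 7 d = 62,214 Wh = 62.21 kWh
desktop computer: 254.4 W × 9.3 h × 7 d = 16,561 Wh = 16.56 kWh
Total energy = 0.5347 + 1.739 + 62.21 + 16.56 = 81.05 kWh
Cost = 81.05 kWh × $0.131 = $10.62 ≈ $11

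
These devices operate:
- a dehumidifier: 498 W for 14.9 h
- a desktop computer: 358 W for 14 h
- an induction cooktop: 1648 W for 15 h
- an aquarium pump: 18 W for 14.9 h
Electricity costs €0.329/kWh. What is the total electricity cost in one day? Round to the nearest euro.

€12

dehumidifier: 498 W × 14.9 h = 7,420 Wh = 7.42 kWh
desktop computer: 358 W × 14 h = 5,012 Wh = 5.012 kWh
induction cooktop: 1648 W × 15 h = 24,720 Wh = 24.72 kWh
aquarium pump: 18 W × 14.9 h = 268 Wh = 0.2682 kWh
Total energy = 7.42 + 5.012 + 24.72 + 0.2682 = 37.42 kWh
Cost = 37.42 kWh × €0.329 = €12.31 ≈ €12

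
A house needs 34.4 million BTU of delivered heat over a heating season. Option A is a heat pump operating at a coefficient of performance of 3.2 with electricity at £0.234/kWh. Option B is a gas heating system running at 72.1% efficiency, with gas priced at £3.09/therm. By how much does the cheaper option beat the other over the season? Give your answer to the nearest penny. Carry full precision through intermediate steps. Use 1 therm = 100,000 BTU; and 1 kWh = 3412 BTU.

£737.03

Heat load = 34.4 × 10⁶ BTU = 34,400,000 BTU
Gas: input = 34,400,000 / 0.721 = 47,711,512 BTU = 477.1 therm → 477.1 × £3.09 = £1,474.29
Heat pump: 34,400,000 BTU / 3412 = 10,080 kWh heat; / 3.2 = 3,151 kWh in → × £0.234 = £737.25
Difference = |£1,474.29 − £737.25| = £737.03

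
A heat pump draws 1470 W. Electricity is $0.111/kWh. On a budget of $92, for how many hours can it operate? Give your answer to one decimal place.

563.8 h

Energy budget = $92 / $0.111 per kWh = 828.8 kWh = 828,829 Wh
Runtime = 828,829 Wh / 1470 W = 563.8 h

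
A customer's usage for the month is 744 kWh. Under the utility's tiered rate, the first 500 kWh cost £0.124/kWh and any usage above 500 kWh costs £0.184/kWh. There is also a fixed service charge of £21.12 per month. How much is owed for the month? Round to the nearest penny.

£128.02

First 500 kWh × £0.124 = £62.00
Remaining 244 kWh × £0.184 = £44.90
Energy charge = £106.90; + service £21.12 = £128.02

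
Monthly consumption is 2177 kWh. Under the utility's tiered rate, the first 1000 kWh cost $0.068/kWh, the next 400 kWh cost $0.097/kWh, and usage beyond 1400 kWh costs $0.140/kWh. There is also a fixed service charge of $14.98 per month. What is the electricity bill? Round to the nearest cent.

First 1000 kWh × $0.068 = $68.00
Next 400 kWh × $0.097 = $38.80
Remaining 777 kWh × $0.140 = $108.78
Energy charge = $215.58; + service $14.98 = $230.56

$230.56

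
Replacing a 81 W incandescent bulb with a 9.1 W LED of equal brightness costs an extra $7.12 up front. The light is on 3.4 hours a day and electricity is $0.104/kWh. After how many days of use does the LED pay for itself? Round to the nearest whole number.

280 days

Power saved = 81 − 9.1 = 71.9 W
Daily energy saved = 71.9 W × 3.4 h = 244.5 Wh = 0.24446 kWh
Daily savings = 0.24446 × $0.104 = $0.0254
Payback = $7.12 / $0.0254 per day = 280.1 days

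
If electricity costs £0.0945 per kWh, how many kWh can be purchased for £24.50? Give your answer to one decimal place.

£24.50 / £0.0945 per kWh = 259.3 kWh

259.3 kWh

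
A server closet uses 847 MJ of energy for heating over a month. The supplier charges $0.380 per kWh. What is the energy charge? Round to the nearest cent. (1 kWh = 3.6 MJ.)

847 MJ × (0.27778 kWh/MJ) = 235.3 kWh
Cost = 235.3 kWh × $0.380/kWh = $89.41

$89.41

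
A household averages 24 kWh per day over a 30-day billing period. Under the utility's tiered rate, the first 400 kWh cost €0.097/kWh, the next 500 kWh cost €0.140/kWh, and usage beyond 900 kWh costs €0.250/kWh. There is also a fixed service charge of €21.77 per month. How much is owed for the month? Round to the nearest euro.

€105

Usage = 24 kWh/day × 30 days = 720 kWh
First 400 kWh × €0.097 = €38.80
Next 320 kWh × €0.140 = €44.80
Remaining tier: 0 kWh (not reached)
Energy charge = €83.60; + service €21.77 = €105.37 ≈ €105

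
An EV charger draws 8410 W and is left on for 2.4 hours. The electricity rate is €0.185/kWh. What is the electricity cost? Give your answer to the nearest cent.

€3.73

Energy = 8410 W × 2.4 h = 20,184 Wh = 20.18 kWh
Cost = 20.18 kWh × €0.185/kWh = €3.73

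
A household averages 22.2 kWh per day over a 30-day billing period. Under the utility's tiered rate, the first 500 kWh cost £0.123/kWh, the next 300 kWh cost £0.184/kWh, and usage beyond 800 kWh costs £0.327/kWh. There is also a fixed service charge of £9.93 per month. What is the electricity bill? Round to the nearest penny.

Usage = 22.2 kWh/day × 30 days = 666 kWh
First 500 kWh × £0.123 = £61.50
Next 166 kWh × £0.184 = £30.54
Remaining tier: 0 kWh (not reached)
Energy charge = £92.04; + service £9.93 = £101.97

£101.97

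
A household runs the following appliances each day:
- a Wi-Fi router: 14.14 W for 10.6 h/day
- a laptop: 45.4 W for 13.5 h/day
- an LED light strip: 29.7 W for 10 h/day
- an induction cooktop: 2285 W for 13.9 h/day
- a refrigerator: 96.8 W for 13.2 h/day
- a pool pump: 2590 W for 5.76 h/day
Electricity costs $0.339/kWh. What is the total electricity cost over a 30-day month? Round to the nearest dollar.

Wi-Fi router: 14.14 W × 10.6 h × 30 d = 4,497 Wh = 4.497 kWh
laptop: 45.4 W × 13.5 h × 30 d = 18,387 Wh = 18.39 kWh
LED light strip: 29.7 W × 10 h × 30 d = 8,910 Wh = 8.91 kWh
induction cooktop: 2285 W × 13.9 h × 30 d = 952,845 Wh = 952.8 kWh
refrigerator: 96.8 W × 13.2 h × 30 d = 38,333 Wh = 38.33 kWh
pool pump: 2590 W × 5.76 h × 30 d = 447,552 Wh = 447.6 kWh
Total energy = 4.497 + 18.39 + 8.91 + 952.8 + 38.33 + 447.6 = 1,471 kWh
Cost = 1,471 kWh × $0.339 = $498.51 ≈ $499

$499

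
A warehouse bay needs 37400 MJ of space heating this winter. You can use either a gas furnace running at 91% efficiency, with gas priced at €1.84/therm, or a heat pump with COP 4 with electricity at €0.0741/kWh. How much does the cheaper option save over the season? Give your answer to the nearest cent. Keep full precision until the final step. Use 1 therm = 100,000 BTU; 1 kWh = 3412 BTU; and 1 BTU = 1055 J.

Heat load = 37400 MJ = 37,400,000,000 J / 1055 = 35,450,237 BTU
Gas: input = 35,450,237 / 0.91 = 38,956,304 BTU = 389.6 therm → 389.6 × €1.84 = €716.80
Heat pump: 35,450,237 BTU / 3412 = 10,390 kWh heat; / 4 = 2,597 kWh in → × €0.0741 = €192.47
Difference = |€716.80 − €192.47| = €524.32

€524.32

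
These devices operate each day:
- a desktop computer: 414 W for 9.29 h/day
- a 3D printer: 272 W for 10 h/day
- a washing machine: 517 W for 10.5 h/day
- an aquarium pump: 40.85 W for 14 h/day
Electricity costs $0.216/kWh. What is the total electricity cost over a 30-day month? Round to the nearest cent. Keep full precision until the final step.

desktop computer: 414 W × 9.29 h × 30 d = 115,382 Wh = 115.4 kWh
3D printer: 272 W × 10 h × 30 d = 81,600 Wh = 81.6 kWh
washing machine: 517 W × 10.5 h × 30 d = 162,855 Wh = 162.9 kWh
aquarium pump: 40.85 W × 14 h × 30 d = 17,157 Wh = 17.16 kWh
Total energy = 115.4 + 81.6 + 162.9 + 17.16 = 377 kWh
Cost = 377 kWh × $0.216 = $81.43

$81.43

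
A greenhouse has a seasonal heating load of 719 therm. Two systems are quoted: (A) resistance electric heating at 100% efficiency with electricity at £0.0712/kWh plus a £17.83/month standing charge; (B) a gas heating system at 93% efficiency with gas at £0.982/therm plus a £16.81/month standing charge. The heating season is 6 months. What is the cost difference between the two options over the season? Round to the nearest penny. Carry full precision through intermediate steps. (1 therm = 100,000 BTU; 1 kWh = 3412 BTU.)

£747.29

Heat load = 719 therm × 100,000 = 71,900,000 BTU
Gas: input = 71,900,000 / 0.93 = 77,311,828 BTU = 773.1 therm → 773.1 × £0.982 = £759.20; + 6 × £16.81 standing = £860.06
Electric: 71,900,000 BTU / 3412 = 21,070 kWh → × £0.0712 = £1,500.38; + 6 × £17.83 standing = £1,607.36
Difference = |£860.06 − £1,607.36| = £747.29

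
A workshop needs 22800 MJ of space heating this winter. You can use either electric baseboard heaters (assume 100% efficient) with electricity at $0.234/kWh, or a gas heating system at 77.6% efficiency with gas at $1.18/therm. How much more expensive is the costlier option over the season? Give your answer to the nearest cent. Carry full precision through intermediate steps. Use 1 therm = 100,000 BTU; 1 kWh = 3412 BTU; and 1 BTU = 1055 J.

$1153.51

Heat load = 22800 MJ = 22,800,000,000 J / 1055 = 21,611,374 BTU
Gas: input = 21,611,374 / 0.776 = 27,849,709 BTU = 278.5 therm → 278.5 × $1.18 = $328.63
Electric: 21,611,374 BTU / 3412 = 6,334 kWh → × $0.234 = $1,482.14
Difference = |$328.63 − $1,482.14| = $1,153.51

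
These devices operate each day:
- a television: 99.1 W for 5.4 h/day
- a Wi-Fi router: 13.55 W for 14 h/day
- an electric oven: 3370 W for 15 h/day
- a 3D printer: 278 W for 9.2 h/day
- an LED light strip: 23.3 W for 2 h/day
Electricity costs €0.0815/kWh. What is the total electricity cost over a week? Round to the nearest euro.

television: 99.1 W × 5.4 h × 7 d = 3,746 Wh = 3.746 kWh
Wi-Fi router: 13.55 W × 14 h × 7 d = 1,328 Wh = 1.328 kWh
electric oven: 3370 W × 15 h × 7 d = 353,850 Wh = 353.9 kWh
3D printer: 278 W × 9.2 h × 7 d = 17,903 Wh = 17.9 kWh
LED light strip: 23.3 W × 2 h × 7 d = 326 Wh = 0.3262 kWh
Total energy = 3.746 + 1.328 + 353.9 + 17.9 + 0.3262 = 377.2 kWh
Cost = 377.2 kWh × €0.0815 = €30.74 ≈ €31

€31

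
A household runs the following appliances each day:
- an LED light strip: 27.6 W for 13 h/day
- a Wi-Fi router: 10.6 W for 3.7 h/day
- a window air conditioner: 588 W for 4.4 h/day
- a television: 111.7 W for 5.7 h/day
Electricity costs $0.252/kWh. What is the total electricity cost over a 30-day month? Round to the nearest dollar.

$27

LED light strip: 27.6 W × 13 h × 30 d = 10,764 Wh = 10.76 kWh
Wi-Fi router: 10.6 W × 3.7 h × 30 d = 1,177 Wh = 1.177 kWh
window air conditioner: 588 W × 4.4 h × 30 d = 77,616 Wh = 77.62 kWh
television: 111.7 W × 5.7 h × 30 d = 19,101 Wh = 19.1 kWh
Total energy = 10.76 + 1.177 + 77.62 + 19.1 = 108.7 kWh
Cost = 108.7 kWh × $0.252 = $27.38 ≈ $27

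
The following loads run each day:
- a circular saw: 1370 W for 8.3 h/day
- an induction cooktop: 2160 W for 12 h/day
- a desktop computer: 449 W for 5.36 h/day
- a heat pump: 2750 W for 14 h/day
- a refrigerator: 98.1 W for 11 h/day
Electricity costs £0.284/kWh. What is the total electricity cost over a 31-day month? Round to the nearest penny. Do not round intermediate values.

£697.95

circular saw: 1370 W × 8.3 h × 31 d = 352,501 Wh = 352.5 kWh
induction cooktop: 2160 W × 12 h × 31 d = 803,520 Wh = 803.5 kWh
desktop computer: 449 W × 5.36 h × 31 d = 74,606 Wh = 74.61 kWh
heat pump: 2750 W × 14 h × 31 d = 1,193,500 Wh = 1,194 kWh
refrigerator: 98.1 W × 11 h × 31 d = 33,452 Wh = 33.45 kWh
Total energy = 352.5 + 803.5 + 74.61 + 1,194 + 33.45 = 2,458 kWh
Cost = 2,458 kWh × £0.284 = £697.95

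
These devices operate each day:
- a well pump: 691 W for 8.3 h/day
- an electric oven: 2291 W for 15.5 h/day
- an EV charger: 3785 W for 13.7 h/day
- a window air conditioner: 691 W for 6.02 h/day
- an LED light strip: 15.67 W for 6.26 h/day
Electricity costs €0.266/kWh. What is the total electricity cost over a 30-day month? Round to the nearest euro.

well pump: 691 W × 8.3 h × 30 d = 172,059 Wh = 172.1 kWh
electric oven: 2291 W × 15.5 h × 30 d = 1,065,315 Wh = 1,065 kWh
EV charger: 3785 W × 13.7 h × 30 d = 1,555,635 Wh = 1,556 kWh
window air conditioner: 691 W × 6.02 h × 30 d = 124,795 Wh = 124.8 kWh
LED light strip: 15.67 W × 6.26 h × 30 d = 2,943 Wh = 2.943 kWh
Total energy = 172.1 + 1,065 + 1,556 + 124.8 + 2.943 = 2,921 kWh
Cost = 2,921 kWh × €0.266 = €776.92 ≈ €777

€777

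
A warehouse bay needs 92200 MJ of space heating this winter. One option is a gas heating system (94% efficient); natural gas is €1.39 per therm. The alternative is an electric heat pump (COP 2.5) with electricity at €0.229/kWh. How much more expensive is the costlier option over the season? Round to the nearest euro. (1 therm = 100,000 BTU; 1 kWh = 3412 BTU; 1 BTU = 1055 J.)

Heat load = 92200 MJ = 92,200,000,000 J / 1055 = 87,393,365 BTU
Gas: input = 87,393,365 / 0.940 = 92,971,665 BTU = 929.7 therm → 929.7 × €1.39 = €1,292.31
Heat pump: 87,393,365 BTU / 3412 = 25,610 kWh heat; / 2.5 = 10,250 kWh in → × €0.229 = €2,346.20
Difference = |€1,292.31 − €2,346.20| = €1,053.89 ≈ €1054

€1054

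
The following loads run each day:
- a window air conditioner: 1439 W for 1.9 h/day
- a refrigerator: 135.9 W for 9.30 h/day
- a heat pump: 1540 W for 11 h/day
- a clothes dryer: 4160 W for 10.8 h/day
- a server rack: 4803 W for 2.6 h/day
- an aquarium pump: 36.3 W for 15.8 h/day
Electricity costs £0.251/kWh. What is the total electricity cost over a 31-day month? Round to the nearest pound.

£614

window air conditioner: 1439 W × 1.9 h × 31 d = 84,757 Wh = 84.76 kWh
refrigerator: 135.9 W × 9.30 h × 31 d = 39,180 Wh = 39.18 kWh
heat pump: 1540 W × 11 h × 31 d = 525,140 Wh = 525.1 kWh
clothes dryer: 4160 W × 10.8 h × 31 d = 1,392,768 Wh = 1,393 kWh
server rack: 4803 W × 2.6 h × 31 d = 387,122 Wh = 387.1 kWh
aquarium pump: 36.3 W × 15.8 h × 31 d = 17,780 Wh = 17.78 kWh
Total energy = 84.76 + 39.18 + 525.1 + 1,393 + 387.1 + 17.78 = 2,447 kWh
Cost = 2,447 kWh × £0.251 = £614.13 ≈ £614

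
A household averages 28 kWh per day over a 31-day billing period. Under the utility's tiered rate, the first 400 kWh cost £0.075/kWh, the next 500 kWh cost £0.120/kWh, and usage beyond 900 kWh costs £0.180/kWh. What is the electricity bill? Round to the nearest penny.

Usage = 28 kWh/day × 31 days = 868 kWh
First 400 kWh × £0.075 = £30.00
Next 468 kWh × £0.120 = £56.16
Remaining tier: 0 kWh (not reached)
Total = £86.16

£86.16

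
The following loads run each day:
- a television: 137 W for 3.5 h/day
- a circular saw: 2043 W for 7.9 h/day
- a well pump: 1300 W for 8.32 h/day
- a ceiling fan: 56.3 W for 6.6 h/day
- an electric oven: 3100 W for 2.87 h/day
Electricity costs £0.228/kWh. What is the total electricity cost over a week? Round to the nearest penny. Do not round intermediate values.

television: 137 W × 3.5 h × 7 d = 3,356 Wh = 3.357 kWh
circular saw: 2043 W × 7.9 h × 7 d = 112,978 Wh = 113 kWh
well pump: 1300 W × 8.32 h × 7 d = 75,712 Wh = 75.71 kWh
ceiling fan: 56.3 W × 6.6 h × 7 d = 2,601 Wh = 2.601 kWh
electric oven: 3100 W × 2.87 h × 7 d = 62,279 Wh = 62.28 kWh
Total energy = 3.357 + 113 + 75.71 + 2.601 + 62.28 = 256.9 kWh
Cost = 256.9 kWh × £0.228 = £58.58

£58.58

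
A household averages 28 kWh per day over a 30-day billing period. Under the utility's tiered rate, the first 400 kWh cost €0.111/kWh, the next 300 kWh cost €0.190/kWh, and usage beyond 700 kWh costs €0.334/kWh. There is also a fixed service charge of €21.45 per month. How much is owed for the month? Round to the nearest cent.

Usage = 28 kWh/day × 30 days = 840 kWh
First 400 kWh × €0.111 = €44.40
Next 300 kWh × €0.190 = €57.00
Remaining 140 kWh × €0.334 = €46.76
Energy charge = €148.16; + service €21.45 = €169.61

€169.61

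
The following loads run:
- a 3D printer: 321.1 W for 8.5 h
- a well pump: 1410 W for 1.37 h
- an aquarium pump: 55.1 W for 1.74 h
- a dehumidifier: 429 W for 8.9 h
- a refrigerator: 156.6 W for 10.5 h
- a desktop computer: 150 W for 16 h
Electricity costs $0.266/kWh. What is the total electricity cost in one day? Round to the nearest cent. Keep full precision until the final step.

$3.36

3D printer: 321.1 W × 8.5 h = 2,729 Wh = 2.729 kWh
well pump: 1410 W × 1.37 h = 1,932 Wh = 1.932 kWh
aquarium pump: 55.1 W × 1.74 h = 96 Wh = 0.09587 kWh
dehumidifier: 429 W × 8.9 h = 3,818 Wh = 3.818 kWh
refrigerator: 156.6 W × 10.5 h = 1,644 Wh = 1.644 kWh
desktop computer: 150 W × 16 h = 2,400 Wh = 2.4 kWh
Total energy = 2.729 + 1.932 + 0.09587 + 3.818 + 1.644 + 2.4 = 12.62 kWh
Cost = 12.62 kWh × $0.266 = $3.36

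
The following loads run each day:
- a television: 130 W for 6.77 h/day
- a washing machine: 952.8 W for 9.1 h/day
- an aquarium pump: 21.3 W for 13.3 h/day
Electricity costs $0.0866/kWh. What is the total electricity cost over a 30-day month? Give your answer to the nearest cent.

television: 130 W × 6.77 h × 30 d = 26,403 Wh = 26.4 kWh
washing machine: 952.8 W × 9.1 h × 30 d = 260,114 Wh = 260.1 kWh
aquarium pump: 21.3 W × 13.3 h × 30 d = 8,499 Wh = 8.499 kWh
Total energy = 26.4 + 260.1 + 8.499 = 295 kWh
Cost = 295 kWh × $0.0866 = $25.55

$25.55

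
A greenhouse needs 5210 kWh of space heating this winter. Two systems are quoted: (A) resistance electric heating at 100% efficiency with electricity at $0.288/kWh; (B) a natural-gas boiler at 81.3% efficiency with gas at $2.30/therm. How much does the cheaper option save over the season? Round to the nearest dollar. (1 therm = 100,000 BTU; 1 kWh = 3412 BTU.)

Heat load = 5210 kWh × 3412 = 17,776,520 BTU
Gas: input = 17,776,520 / 0.813 = 21,865,338 BTU = 218.7 therm → 218.7 × $2.30 = $502.90
Electric: 17,776,520 BTU / 3412 = 5,210 kWh → × $0.288 = $1,500.48
Difference = |$502.90 − $1,500.48| = $997.58 ≈ $998

$998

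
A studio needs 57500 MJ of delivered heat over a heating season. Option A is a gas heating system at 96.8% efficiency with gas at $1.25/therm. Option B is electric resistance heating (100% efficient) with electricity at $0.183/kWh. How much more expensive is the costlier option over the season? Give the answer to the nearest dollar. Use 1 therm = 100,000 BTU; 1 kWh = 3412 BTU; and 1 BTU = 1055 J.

$2219

Heat load = 57500 MJ = 57,500,000,000 J / 1055 = 54,502,370 BTU
Gas: input = 54,502,370 / 0.968 = 56,304,101 BTU = 563 therm → 563 × $1.25 = $703.80
Electric: 54,502,370 BTU / 3412 = 15,970 kWh → × $0.183 = $2,923.19
Difference = |$703.80 − $2,923.19| = $2,219.39 ≈ $2219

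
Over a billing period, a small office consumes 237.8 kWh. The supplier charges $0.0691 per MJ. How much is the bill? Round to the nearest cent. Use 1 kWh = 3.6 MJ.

$59.16

237.8 kWh × (3.6 MJ/kWh) = 856.1 MJ
Cost = 856.1 MJ × $0.0691/MJ = $59.16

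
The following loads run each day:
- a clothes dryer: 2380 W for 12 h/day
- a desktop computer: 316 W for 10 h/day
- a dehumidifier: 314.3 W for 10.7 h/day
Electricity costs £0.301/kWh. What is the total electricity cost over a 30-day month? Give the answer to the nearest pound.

£317

clothes dryer: 2380 W × 12 h × 30 d = 856,800 Wh = 856.8 kWh
desktop computer: 316 W × 10 h × 30 d = 94,800 Wh = 94.8 kWh
dehumidifier: 314.3 W × 10.7 h × 30 d = 100,890 Wh = 100.9 kWh
Total energy = 856.8 + 94.8 + 100.9 = 1,052 kWh
Cost = 1,052 kWh × £0.301 = £316.80 ≈ £317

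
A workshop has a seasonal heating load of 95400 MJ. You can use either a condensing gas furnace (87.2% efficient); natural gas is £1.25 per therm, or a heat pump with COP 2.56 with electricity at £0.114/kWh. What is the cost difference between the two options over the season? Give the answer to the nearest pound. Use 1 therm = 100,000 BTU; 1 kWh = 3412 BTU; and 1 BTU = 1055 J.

£116

Heat load = 95400 MJ = 95,400,000,000 J / 1055 = 90,426,540 BTU
Gas: input = 90,426,540 / 0.872 = 103,700,161 BTU = 1,037 therm → 1,037 × £1.25 = £1,296.25
Heat pump: 90,426,540 BTU / 3412 = 26,500 kWh heat; / 2.56 = 10,350 kWh in → × £0.114 = £1,180.19
Difference = |£1,296.25 − £1,180.19| = £116.06 ≈ £116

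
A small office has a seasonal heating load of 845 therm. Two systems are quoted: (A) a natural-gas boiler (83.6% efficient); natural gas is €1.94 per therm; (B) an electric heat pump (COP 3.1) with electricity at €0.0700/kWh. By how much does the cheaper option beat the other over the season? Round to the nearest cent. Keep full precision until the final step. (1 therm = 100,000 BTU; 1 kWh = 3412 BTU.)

Heat load = 845 therm × 100,000 = 84,500,000 BTU
Gas: input = 84,500,000 / 0.836 = 101,076,555 BTU = 1,011 therm → 1,011 × €1.94 = €1,960.89
Heat pump: 84,500,000 BTU / 3412 = 24,770 kWh heat; / 3.1 = 7,989 kWh in → × €0.0700 = €559.22
Difference = |€1,960.89 − €559.22| = €1,401.66

€1401.66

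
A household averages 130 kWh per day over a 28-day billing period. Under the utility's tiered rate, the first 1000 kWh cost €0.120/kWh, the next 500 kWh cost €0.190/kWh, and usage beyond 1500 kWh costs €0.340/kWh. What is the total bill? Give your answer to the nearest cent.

€942.60

Usage = 130 kWh/day × 28 days = 3640 kWh
First 1000 kWh × €0.120 = €120.00
Next 500 kWh × €0.190 = €95.00
Remaining 2140 kWh × €0.340 = €727.60
Total = €942.60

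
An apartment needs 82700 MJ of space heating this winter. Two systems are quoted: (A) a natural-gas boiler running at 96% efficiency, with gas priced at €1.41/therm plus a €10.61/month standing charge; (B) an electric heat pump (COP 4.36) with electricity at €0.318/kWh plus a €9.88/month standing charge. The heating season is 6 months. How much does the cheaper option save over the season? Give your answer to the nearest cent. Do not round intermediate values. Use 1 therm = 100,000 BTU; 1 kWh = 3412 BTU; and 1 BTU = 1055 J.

€519.94

Heat load = 82700 MJ = 82,700,000,000 J / 1055 = 78,388,626 BTU
Gas: input = 78,388,626 / 0.96 = 81,654,818 BTU = 816.5 therm → 816.5 × €1.41 = €1,151.33; + 6 × €10.61 standing = €1,214.99
Heat pump: 78,388,626 BTU / 3412 = 22,970 kWh heat; / 4.36 = 5,269 kWh in → × €0.318 = €1,675.66; + 6 × €9.88 standing = €1,734.94
Difference = |€1,214.99 − €1,734.94| = €519.94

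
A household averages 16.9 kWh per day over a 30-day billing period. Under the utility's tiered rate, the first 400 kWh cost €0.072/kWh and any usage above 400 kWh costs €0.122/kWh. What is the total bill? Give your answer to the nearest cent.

€41.85

Usage = 16.9 kWh/day × 30 days = 507 kWh
First 400 kWh × €0.072 = €28.80
Remaining 107 kWh × €0.122 = €13.05
Total = €41.85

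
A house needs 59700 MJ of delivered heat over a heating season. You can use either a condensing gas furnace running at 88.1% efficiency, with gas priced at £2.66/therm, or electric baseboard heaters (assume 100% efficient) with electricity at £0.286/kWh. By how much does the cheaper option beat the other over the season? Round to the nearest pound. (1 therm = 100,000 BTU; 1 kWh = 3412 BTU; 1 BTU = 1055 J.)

Heat load = 59700 MJ = 59,700,000,000 J / 1055 = 56,587,678 BTU
Gas: input = 56,587,678 / 0.881 = 64,231,189 BTU = 642.3 therm → 642.3 × £2.66 = £1,708.55
Electric: 56,587,678 BTU / 3412 = 16,580 kWh → × £0.286 = £4,743.28
Difference = |£1,708.55 − £4,743.28| = £3,034.73 ≈ £3035

£3035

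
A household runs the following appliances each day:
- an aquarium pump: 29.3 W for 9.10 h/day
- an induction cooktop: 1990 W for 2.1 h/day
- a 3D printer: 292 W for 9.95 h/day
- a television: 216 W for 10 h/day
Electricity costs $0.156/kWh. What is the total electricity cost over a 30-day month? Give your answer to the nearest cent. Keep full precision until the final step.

aquarium pump: 29.3 W × 9.10 h × 30 d = 7,999 Wh = 7.999 kWh
induction cooktop: 1990 W × 2.1 h × 30 d = 125,370 Wh = 125.4 kWh
3D printer: 292 W × 9.95 h × 30 d = 87,162 Wh = 87.16 kWh
television: 216 W × 10 h × 30 d = 64,800 Wh = 64.8 kWh
Total energy = 7.999 + 125.4 + 87.16 + 64.8 = 285.3 kWh
Cost = 285.3 kWh × $0.156 = $44.51

$44.51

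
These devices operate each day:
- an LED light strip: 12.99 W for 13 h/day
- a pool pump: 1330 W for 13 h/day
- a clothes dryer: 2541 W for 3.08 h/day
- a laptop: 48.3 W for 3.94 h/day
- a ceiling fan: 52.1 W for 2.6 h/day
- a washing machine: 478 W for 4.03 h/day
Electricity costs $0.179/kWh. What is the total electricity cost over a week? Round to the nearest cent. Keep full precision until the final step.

$34.50

LED light strip: 12.99 W × 13 h × 7 d = 1,182 Wh = 1.182 kWh
pool pump: 1330 W × 13 h × 7 d = 121,030 Wh = 121 kWh
clothes dryer: 2541 W × 3.08 h × 7 d = 54,784 Wh = 54.78 kWh
laptop: 48.3 W × 3.94 h × 7 d = 1,332 Wh = 1.332 kWh
ceiling fan: 52.1 W × 2.6 h × 7 d = 948 Wh = 0.9482 kWh
washing machine: 478 W × 4.03 h × 7 d = 13,484 Wh = 13.48 kWh
Total energy = 1.182 + 121 + 54.78 + 1.332 + 0.9482 + 13.48 = 192.8 kWh
Cost = 192.8 kWh × $0.179 = $34.50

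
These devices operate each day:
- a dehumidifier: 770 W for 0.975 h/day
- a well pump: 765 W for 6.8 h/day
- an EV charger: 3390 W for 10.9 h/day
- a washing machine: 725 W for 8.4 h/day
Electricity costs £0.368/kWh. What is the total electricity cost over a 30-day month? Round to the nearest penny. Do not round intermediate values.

dehumidifier: 770 W × 0.975 h × 30 d = 22,522 Wh = 22.52 kWh
well pump: 765 W × 6.8 h × 30 d = 156,060 Wh = 156.1 kWh
EV charger: 3390 W × 10.9 h × 30 d = 1,108,530 Wh = 1,109 kWh
washing machine: 725 W × 8.4 h × 30 d = 182,700 Wh = 182.7 kWh
Total energy = 22.52 + 156.1 + 1,109 + 182.7 = 1,470 kWh
Cost = 1,470 kWh × £0.368 = £540.89

£540.89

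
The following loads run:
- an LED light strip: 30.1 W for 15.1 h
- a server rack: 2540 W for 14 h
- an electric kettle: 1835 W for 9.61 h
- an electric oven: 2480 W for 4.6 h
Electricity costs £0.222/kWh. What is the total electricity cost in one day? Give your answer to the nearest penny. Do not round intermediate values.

£14.44

LED light strip: 30.1 W × 15.1 h = 455 Wh = 0.4545 kWh
server rack: 2540 W × 14 h = 35,560 Wh = 35.56 kWh
electric kettle: 1835 W × 9.61 h = 17,634 Wh = 17.63 kWh
electric oven: 2480 W × 4.6 h = 11,408 Wh = 11.41 kWh
Total energy = 0.4545 + 35.56 + 17.63 + 11.41 = 65.06 kWh
Cost = 65.06 kWh × £0.222 = £14.44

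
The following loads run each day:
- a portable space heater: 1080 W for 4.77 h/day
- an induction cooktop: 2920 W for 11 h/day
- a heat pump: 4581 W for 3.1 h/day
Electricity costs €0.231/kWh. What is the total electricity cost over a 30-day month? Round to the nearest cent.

portable space heater: 1080 W × 4.77 h × 30 d = 154,548 Wh = 154.5 kWh
induction cooktop: 2920 W × 11 h × 30 d = 963,600 Wh = 963.6 kWh
heat pump: 4581 W × 3.1 h × 30 d = 426,033 Wh = 426 kWh
Total energy = 154.5 + 963.6 + 426 = 1,544 kWh
Cost = 1,544 kWh × €0.231 = €356.71

€356.71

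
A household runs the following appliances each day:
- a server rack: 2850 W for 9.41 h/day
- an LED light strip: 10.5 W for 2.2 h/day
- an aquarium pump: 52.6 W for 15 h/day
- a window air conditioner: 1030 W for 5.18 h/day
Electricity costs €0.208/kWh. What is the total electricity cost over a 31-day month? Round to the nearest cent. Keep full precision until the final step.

server rack: 2850 W × 9.41 h × 31 d = 831,374 Wh = 831.4 kWh
LED light strip: 10.5 W × 2.2 h × 31 d = 716 Wh = 0.7161 kWh
aquarium pump: 52.6 W × 15 h × 31 d = 24,459 Wh = 24.46 kWh
window air conditioner: 1030 W × 5.18 h × 31 d = 165,397 Wh = 165.4 kWh
Total energy = 831.4 + 0.7161 + 24.46 + 165.4 = 1,022 kWh
Cost = 1,022 kWh × €0.208 = €212.56

€212.56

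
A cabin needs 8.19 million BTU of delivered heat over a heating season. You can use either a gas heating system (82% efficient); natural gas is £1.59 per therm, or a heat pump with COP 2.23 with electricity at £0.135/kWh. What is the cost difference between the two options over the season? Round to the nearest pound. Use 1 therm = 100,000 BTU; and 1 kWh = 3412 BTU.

Heat load = 8.19 × 10⁶ BTU = 8,190,000 BTU
Gas: input = 8,190,000 / 0.82 = 9,987,805 BTU = 99.88 therm → 99.88 × £1.59 = £158.81
Heat pump: 8,190,000 BTU / 3412 = 2,400 kWh heat; / 2.23 = 1,076 kWh in → × £0.135 = £145.31
Difference = |£158.81 − £145.31| = £13.49 ≈ £13

£13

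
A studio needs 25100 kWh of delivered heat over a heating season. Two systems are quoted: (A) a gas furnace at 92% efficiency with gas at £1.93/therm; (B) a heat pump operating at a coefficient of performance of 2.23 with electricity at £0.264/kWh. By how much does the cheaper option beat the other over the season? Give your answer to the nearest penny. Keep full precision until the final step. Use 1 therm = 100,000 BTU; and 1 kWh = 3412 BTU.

Heat load = 25100 kWh × 3412 = 85,641,200 BTU
Gas: input = 85,641,200 / 0.92 = 93,088,261 BTU = 930.9 therm → 930.9 × £1.93 = £1,796.60
Heat pump: 85,641,200 BTU / 3412 = 25,100 kWh heat; / 2.23 = 11,260 kWh in → × £0.264 = £2,971.48
Difference = |£1,796.60 − £2,971.48| = £1,174.88

£1174.88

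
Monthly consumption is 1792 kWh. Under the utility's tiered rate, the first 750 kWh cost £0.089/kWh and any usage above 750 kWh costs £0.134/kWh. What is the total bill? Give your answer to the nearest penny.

£206.38

First 750 kWh × £0.089 = £66.75
Remaining 1042 kWh × £0.134 = £139.63
Total = £206.38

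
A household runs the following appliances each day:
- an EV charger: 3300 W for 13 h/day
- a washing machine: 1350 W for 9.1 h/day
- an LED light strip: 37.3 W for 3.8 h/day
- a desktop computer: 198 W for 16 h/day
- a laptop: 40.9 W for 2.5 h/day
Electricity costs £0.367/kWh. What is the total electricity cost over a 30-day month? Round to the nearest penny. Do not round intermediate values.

EV charger: 3300 W × 13 h × 30 d = 1,287,000 Wh = 1,287 kWh
washing machine: 1350 W × 9.1 h × 30 d = 368,550 Wh = 368.6 kWh
LED light strip: 37.3 W × 3.8 h × 30 d = 4,252 Wh = 4.252 kWh
desktop computer: 198 W × 16 h × 30 d = 95,040 Wh = 95.04 kWh
laptop: 40.9 W × 2.5 h × 30 d = 3,068 Wh = 3.067 kWh
Total energy = 1,287 + 368.6 + 4.252 + 95.04 + 3.067 = 1,758 kWh
Cost = 1,758 kWh × £0.367 = £645.15

£645.15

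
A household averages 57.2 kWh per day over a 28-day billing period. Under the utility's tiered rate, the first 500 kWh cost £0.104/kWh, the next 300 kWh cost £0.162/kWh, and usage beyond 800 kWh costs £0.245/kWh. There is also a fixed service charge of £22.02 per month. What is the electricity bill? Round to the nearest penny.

Usage = 57.2 kWh/day × 28 days = 1601.6 kWh
First 500 kWh × £0.104 = £52.00
Next 300 kWh × £0.162 = £48.60
Remaining 801.6 kWh × £0.245 = £196.39
Energy charge = £296.99; + service £22.02 = £319.01

£319.01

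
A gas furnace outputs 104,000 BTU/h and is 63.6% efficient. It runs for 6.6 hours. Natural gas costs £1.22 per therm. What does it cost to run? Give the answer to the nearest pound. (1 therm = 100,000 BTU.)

£13

Heat delivered = 104,000 BTU/h × 6.6 h = 686,400 BTU
Gas input = 686,400 / 0.636 = 1,079,245 BTU
= 1,079,245 / 100,000 = 10.79 therm
Cost = 10.79 × £1.22/therm = £13.17 ≈ £13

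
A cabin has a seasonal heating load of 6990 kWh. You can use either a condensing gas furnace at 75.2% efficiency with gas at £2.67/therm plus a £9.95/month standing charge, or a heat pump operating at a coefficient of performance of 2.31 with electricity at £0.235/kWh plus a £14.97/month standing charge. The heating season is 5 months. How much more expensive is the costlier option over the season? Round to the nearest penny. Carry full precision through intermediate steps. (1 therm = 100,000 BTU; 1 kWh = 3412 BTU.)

Heat load = 6990 kWh × 3412 = 23,849,880 BTU
Gas: input = 23,849,880 / 0.752 = 31,715,266 BTU = 317.2 therm → 317.2 × £2.67 = £846.80; + 5 × £9.95 standing = £896.55
Heat pump: 23,849,880 BTU / 3412 = 6,990 kWh heat; / 2.31 = 3,026 kWh in → × £0.235 = £711.10; + 5 × £14.97 standing = £785.95
Difference = |£896.55 − £785.95| = £110.59

£110.59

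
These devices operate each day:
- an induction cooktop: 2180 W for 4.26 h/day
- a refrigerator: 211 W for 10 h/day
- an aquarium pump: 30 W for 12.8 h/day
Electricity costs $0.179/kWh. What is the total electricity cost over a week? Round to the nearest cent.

$14.76

induction cooktop: 2180 W × 4.26 h × 7 d = 65,008 Wh = 65.01 kWh
refrigerator: 211 W × 10 h × 7 d = 14,770 Wh = 14.77 kWh
aquarium pump: 30 W × 12.8 h × 7 d = 2,688 Wh = 2.688 kWh
Total energy = 65.01 + 14.77 + 2.688 = 82.47 kWh
Cost = 82.47 kWh × $0.179 = $14.76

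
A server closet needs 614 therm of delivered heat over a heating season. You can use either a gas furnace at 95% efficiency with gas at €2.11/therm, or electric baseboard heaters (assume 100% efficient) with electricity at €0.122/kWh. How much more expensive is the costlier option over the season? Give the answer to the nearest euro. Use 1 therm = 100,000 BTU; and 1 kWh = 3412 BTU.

Heat load = 614 therm × 100,000 = 61,400,000 BTU
Gas: input = 61,400,000 / 0.95 = 64,631,579 BTU = 646.3 therm → 646.3 × €2.11 = €1,363.73
Electric: 61,400,000 BTU / 3412 = 18,000 kWh → × €0.122 = €2,195.43
Difference = |€1,363.73 − €2,195.43| = €831.70 ≈ €832

€832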